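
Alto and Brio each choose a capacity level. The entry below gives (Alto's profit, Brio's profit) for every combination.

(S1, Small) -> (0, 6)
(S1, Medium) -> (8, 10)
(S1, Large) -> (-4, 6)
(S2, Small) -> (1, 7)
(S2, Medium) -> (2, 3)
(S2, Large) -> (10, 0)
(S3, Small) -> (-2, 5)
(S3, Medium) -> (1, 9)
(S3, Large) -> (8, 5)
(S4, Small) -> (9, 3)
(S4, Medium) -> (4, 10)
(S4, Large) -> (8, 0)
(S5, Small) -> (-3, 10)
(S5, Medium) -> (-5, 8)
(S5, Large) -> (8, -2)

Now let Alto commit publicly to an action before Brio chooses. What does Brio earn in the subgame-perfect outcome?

10

Solve by backward induction (Alto leads).
- S1: Brio compares 6, 10, 6 and picks Medium; Alto would get 8.
- S2: Brio compares 7, 3, 0 and picks Small; Alto would get 1.
- S3: Brio compares 5, 9, 5 and picks Medium; Alto would get 1.
- S4: Brio compares 3, 10, 0 and picks Medium; Alto would get 4.
- S5: Brio compares 10, 8, -2 and picks Small; Alto would get -3.
Alto's induced payoffs are 8, 1, 1, 4, -3, so Alto commits to S1. Subgame-perfect outcome: (S1, Medium) with payoffs (8, 10).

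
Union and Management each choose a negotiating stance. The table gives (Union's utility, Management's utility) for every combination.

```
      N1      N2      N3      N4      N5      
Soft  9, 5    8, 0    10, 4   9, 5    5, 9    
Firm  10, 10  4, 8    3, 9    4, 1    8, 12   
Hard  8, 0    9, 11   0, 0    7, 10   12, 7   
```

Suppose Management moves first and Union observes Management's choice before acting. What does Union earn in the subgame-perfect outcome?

Solve by backward induction (Management leads).
- N1 → Union plays Firm (best of 9, 10, 8); Management gets 10.
- N2 → Union plays Hard (best of 8, 4, 9); Management gets 11.
- N3 → Union plays Soft (best of 10, 3, 0); Management gets 4.
- N4 → Union plays Soft (best of 9, 4, 7); Management gets 5.
- N5 → Union plays Hard (best of 5, 8, 12); Management gets 7.
Management's induced payoffs are 10, 11, 4, 5, 7, so Management commits to N2. Subgame-perfect outcome: (Hard, N2) with payoffs (9, 11).

9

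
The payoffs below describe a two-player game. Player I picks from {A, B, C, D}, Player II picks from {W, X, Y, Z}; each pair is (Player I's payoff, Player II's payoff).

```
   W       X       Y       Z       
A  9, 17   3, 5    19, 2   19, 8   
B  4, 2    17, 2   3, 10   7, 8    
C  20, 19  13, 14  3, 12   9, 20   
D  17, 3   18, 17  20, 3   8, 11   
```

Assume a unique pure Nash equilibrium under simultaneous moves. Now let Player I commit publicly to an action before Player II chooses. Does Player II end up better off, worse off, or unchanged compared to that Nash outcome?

Solve by backward induction (Player I leads).
- A → Player II plays W (best of 17, 5, 2, 8); Player I gets 9.
- B → Player II plays Y (best of 2, 2, 10, 8); Player I gets 3.
- C → Player II plays Z (best of 19, 14, 12, 20); Player I gets 9.
- D → Player II plays X (best of 3, 17, 3, 11); Player I gets 18.
Player I's induced payoffs are 9, 3, 9, 18, so Player I commits to D. Subgame-perfect outcome: (D, X) with payoffs (18, 17).
Now find the simultaneous Nash equilibrium.
Player I's best replies: W→C; X→D; Y→D; Z→A.
Player II's best replies: A→W; B→Y; C→Z; D→X.
The unique mutual best reply is (D, X), giving (18, 17).
Player II earns 17 sequentially versus 17 at the Nash outcome: unchanged.

unchanged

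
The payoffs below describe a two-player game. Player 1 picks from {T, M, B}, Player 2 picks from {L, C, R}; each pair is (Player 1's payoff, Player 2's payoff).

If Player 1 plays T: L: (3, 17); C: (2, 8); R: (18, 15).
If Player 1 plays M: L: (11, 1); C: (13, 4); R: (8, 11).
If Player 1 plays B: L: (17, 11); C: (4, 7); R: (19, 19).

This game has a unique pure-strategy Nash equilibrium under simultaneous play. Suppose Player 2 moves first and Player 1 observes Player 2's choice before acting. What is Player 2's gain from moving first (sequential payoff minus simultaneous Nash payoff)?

0

Solve by backward induction (Player 2 leads).
- L: BR = B, leader payoff 11.
- C: BR = M, leader payoff 4.
- R: BR = B, leader payoff 19.
Maximizing over 11, 4, 19, Player 2 chooses R. Subgame-perfect outcome: (B, R) with payoffs (19, 19).
Now find the simultaneous Nash equilibrium.
Player 1's best replies: L→B; C→M; R→B.
Player 2's best replies: T→L; M→R; B→R.
Only (B, R) has each player best-responding; Nash payoffs (19, 19).
Player 2's commitment gain: 19 − 19 = 0.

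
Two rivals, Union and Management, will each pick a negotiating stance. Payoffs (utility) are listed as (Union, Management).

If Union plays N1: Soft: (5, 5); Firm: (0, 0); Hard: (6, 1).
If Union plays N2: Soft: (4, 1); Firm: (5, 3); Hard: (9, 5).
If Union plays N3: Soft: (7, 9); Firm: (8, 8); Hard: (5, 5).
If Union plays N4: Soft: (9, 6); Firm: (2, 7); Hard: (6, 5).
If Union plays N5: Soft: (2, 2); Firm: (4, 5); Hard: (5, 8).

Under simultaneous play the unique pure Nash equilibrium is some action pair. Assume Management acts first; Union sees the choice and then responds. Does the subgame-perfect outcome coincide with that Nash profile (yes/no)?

Backward induction with Management moving first.
- Soft: Union compares 5, 4, 7, 9, 2 and picks N4; Management would get 6.
- Firm: Union compares 0, 5, 8, 2, 4 and picks N3; Management would get 8.
- Hard: Union compares 6, 9, 5, 6, 5 and picks N2; Management would get 5.
Among 6, 8, 5, the best is 8 at Firm. Subgame-perfect outcome: (N3, Firm) with payoffs (8, 8).
For the simultaneous game, intersect best replies.
Union's best replies: Soft→N4; Firm→N3; Hard→N2.
Management's best replies: N1→Soft; N2→Hard; N3→Soft; N4→Firm; N5→Hard.
Only (N2, Hard) has each player best-responding; Nash payoffs (9, 5).
Sequential outcome (N3, Firm) differs from the Nash profile (N2, Hard).

no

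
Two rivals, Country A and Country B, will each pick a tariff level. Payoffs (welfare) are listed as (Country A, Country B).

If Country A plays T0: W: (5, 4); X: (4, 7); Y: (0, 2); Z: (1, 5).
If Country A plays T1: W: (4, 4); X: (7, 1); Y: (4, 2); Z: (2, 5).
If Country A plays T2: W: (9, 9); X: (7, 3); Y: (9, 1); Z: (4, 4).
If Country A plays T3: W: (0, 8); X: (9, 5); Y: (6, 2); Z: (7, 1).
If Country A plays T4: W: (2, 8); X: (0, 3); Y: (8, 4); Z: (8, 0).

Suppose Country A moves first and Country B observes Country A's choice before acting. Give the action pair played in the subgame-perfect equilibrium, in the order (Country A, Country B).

Country B best-responds to each possible Country A move:
- T0: Country B compares 4, 7, 2, 5 and picks X; Country A would get 4.
- T1: Country B compares 4, 1, 2, 5 and picks Z; Country A would get 2.
- T2: Country B compares 9, 3, 1, 4 and picks W; Country A would get 9.
- T3: Country B compares 8, 5, 2, 1 and picks W; Country A would get 0.
- T4: Country B compares 8, 3, 4, 0 and picks W; Country A would get 2.
Country A's induced payoffs are 4, 2, 9, 0, 2, so Country A commits to T2. Subgame-perfect outcome: (T2, W) with payoffs (9, 9).

(T2, W)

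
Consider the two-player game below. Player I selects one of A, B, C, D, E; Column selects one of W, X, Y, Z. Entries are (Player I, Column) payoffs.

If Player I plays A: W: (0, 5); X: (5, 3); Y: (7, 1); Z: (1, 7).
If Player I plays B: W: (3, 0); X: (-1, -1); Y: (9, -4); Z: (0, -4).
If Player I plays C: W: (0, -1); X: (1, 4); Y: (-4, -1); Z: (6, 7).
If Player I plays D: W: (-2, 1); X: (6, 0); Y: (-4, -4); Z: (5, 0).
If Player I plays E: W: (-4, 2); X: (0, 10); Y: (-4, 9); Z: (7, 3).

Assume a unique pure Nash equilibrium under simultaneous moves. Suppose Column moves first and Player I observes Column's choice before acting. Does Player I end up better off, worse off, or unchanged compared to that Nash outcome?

Player I best-responds to each possible Column move:
- W: Player I compares 0, 3, 0, -2, -4 and picks B; Column would get 0.
- X: Player I compares 5, -1, 1, 6, 0 and picks D; Column would get 0.
- Y: Player I compares 7, 9, -4, -4, -4 and picks B; Column would get -4.
- Z: Player I compares 1, 0, 6, 5, 7 and picks E; Column would get 3.
Maximizing over 0, 0, -4, 3, Column chooses Z. Subgame-perfect outcome: (E, Z) with payoffs (7, 3).
For the simultaneous game, intersect best replies.
Player I's best replies: W→B; X→D; Y→B; Z→E.
Column's best replies: A→Z; B→W; C→Z; D→W; E→X.
The unique mutual best reply is (B, W), giving (3, 0).
Player I earns 7 sequentially versus 3 at the Nash outcome: better off.

better off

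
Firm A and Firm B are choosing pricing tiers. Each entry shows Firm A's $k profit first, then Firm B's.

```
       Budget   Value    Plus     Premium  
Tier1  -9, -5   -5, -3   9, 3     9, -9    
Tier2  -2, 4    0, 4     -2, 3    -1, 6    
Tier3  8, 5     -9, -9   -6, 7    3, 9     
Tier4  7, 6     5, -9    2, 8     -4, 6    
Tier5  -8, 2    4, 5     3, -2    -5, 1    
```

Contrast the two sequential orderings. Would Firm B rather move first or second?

first

If Firm A leads: Firm B's best replies are Tier1→Plus, Tier2→Premium, Tier3→Premium, Tier4→Plus, Tier5→Value; Firm A's induced payoffs 9, -1, 3, 2, 4; outcome (Tier1, Plus), payoffs (9, 3).
If Firm B leads: Firm A's best replies are Budget→Tier3, Value→Tier4, Plus→Tier1, Premium→Tier1; Firm B's induced payoffs 5, -9, 3, -9; outcome (Tier3, Budget), payoffs (8, 5).
Firm B gets 5 moving first and 3 moving second, so Firm B prefers to move first.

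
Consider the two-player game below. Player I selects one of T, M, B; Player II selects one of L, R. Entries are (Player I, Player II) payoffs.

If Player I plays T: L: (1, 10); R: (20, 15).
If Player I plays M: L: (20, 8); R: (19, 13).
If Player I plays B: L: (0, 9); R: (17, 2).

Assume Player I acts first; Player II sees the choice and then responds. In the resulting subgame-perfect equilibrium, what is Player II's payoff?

15

Player II best-responds to each possible Player I move:
- T: Player II compares 10, 15 and picks R; Player I would get 20.
- M: Player II compares 8, 13 and picks R; Player I would get 19.
- B: Player II compares 9, 2 and picks L; Player I would get 0.
Among 20, 19, 0, the best is 20 at T. Subgame-perfect outcome: (T, R) with payoffs (20, 15).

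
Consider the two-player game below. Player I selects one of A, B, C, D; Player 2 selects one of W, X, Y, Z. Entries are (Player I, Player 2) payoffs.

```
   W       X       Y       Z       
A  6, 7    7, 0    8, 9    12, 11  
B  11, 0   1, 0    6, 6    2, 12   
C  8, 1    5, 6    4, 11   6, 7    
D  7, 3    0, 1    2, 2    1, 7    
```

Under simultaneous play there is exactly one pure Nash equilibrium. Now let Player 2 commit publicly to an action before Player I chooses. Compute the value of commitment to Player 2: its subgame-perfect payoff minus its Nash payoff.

0

Work backward from Player I's decision.
- W: BR = B, leader payoff 0.
- X: BR = A, leader payoff 0.
- Y: BR = A, leader payoff 9.
- Z: BR = A, leader payoff 11.
Player 2's induced payoffs are 0, 0, 9, 11, so Player 2 commits to Z. Subgame-perfect outcome: (A, Z) with payoffs (12, 11).
For the simultaneous game, intersect best replies.
Player I's best replies: W→B; X→A; Y→A; Z→A.
Player 2's best replies: A→Z; B→Z; C→Y; D→Z.
The unique mutual best reply is (A, Z), giving (12, 11).
Player 2's commitment gain: 11 − 11 = 0.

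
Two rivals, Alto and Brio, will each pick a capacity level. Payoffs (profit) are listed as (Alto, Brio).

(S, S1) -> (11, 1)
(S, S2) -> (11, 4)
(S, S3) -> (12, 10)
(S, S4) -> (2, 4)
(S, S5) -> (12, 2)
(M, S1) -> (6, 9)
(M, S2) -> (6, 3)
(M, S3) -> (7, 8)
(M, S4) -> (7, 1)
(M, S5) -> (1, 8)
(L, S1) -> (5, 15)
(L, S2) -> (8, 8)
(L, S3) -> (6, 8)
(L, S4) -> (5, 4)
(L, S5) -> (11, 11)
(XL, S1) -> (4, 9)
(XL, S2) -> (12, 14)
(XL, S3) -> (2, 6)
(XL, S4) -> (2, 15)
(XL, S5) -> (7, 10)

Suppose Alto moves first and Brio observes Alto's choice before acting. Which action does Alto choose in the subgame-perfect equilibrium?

Solve by backward induction (Alto leads).
- S → Brio plays S3 (best of 1, 4, 10, 4, 2); Alto gets 12.
- M → Brio plays S1 (best of 9, 3, 8, 1, 8); Alto gets 6.
- L → Brio plays S1 (best of 15, 8, 8, 4, 11); Alto gets 5.
- XL → Brio plays S4 (best of 9, 14, 6, 15, 10); Alto gets 2.
Among 12, 6, 5, 2, the best is 12 at S. Subgame-perfect outcome: (S, S3) with payoffs (12, 10).

S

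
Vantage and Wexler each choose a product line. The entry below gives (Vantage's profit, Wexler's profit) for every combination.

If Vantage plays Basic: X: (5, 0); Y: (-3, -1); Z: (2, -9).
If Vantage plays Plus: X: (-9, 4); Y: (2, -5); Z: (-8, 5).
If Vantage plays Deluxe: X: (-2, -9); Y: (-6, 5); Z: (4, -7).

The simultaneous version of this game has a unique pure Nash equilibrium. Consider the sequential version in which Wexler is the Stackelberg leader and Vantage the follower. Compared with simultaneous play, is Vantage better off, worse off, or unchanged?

unchanged

Solve by backward induction (Wexler leads).
- X → Vantage plays Basic (best of 5, -9, -2); Wexler gets 0.
- Y → Vantage plays Plus (best of -3, 2, -6); Wexler gets -5.
- Z → Vantage plays Deluxe (best of 2, -8, 4); Wexler gets -7.
Wexler's induced payoffs are 0, -5, -7, so Wexler commits to X. Subgame-perfect outcome: (Basic, X) with payoffs (5, 0).
Under simultaneous play:
Vantage's best replies: X→Basic; Y→Plus; Z→Deluxe.
Wexler's best replies: Basic→X; Plus→Z; Deluxe→Y.
Only (Basic, X) has each player best-responding; Nash payoffs (5, 0).
Vantage earns 5 sequentially versus 5 at the Nash outcome: unchanged.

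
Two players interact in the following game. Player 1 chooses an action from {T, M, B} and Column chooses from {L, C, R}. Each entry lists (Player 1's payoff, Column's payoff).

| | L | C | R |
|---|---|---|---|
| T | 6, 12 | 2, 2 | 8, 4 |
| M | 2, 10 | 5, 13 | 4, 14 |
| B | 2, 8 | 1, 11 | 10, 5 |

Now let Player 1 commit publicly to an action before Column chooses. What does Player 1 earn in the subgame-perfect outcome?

Backward induction with Player 1 moving first.
- T: Column compares 12, 2, 4 and picks L; Player 1 would get 6.
- M: Column compares 10, 13, 14 and picks R; Player 1 would get 4.
- B: Column compares 8, 11, 5 and picks C; Player 1 would get 1.
Maximizing over 6, 4, 1, Player 1 chooses T. Subgame-perfect outcome: (T, L) with payoffs (6, 12).

6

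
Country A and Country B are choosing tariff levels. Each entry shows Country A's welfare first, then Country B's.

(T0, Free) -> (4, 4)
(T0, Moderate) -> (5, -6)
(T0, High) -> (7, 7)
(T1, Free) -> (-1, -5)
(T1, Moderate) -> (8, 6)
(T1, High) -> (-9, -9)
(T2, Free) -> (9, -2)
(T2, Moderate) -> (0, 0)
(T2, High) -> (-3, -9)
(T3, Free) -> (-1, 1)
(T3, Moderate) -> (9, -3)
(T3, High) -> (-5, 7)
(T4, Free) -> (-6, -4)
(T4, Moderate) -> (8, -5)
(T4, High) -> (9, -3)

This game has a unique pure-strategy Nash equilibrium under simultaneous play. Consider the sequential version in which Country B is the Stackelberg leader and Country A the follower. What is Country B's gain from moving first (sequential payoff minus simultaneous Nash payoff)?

1

Backward induction with Country B moving first.
- Free: BR = T2, leader payoff -2.
- Moderate: BR = T3, leader payoff -3.
- High: BR = T4, leader payoff -3.
Country B's induced payoffs are -2, -3, -3, so Country B commits to Free. Subgame-perfect outcome: (T2, Free) with payoffs (9, -2).
For the simultaneous game, intersect best replies.
Country A's best replies: Free→T2; Moderate→T3; High→T4.
Country B's best replies: T0→High; T1→Moderate; T2→Moderate; T3→High; T4→High.
The unique mutual best reply is (T4, High), giving (9, -3).
Country B's commitment gain: -2 − -3 = 1.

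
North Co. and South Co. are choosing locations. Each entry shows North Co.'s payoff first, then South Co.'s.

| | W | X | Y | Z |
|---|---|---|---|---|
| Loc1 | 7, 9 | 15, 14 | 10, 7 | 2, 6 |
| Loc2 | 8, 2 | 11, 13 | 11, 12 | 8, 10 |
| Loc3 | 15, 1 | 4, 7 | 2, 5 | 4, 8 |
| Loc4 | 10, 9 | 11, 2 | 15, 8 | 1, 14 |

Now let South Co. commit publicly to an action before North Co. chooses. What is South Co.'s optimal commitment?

North Co. best-responds to each possible South Co. move:
- W → North Co. plays Loc3 (best of 7, 8, 15, 10); South Co. gets 1.
- X → North Co. plays Loc1 (best of 15, 11, 4, 11); South Co. gets 14.
- Y → North Co. plays Loc4 (best of 10, 11, 2, 15); South Co. gets 8.
- Z → North Co. plays Loc2 (best of 2, 8, 4, 1); South Co. gets 10.
South Co.'s induced payoffs are 1, 14, 8, 10, so South Co. commits to X. Subgame-perfect outcome: (Loc1, X) with payoffs (15, 14).

X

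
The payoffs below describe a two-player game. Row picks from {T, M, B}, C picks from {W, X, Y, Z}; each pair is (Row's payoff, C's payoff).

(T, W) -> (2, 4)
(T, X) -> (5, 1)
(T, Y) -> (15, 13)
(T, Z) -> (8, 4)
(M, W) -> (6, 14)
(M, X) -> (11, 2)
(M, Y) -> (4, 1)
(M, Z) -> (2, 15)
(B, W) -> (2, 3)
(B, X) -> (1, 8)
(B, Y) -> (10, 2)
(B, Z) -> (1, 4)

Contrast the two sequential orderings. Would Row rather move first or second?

first

If Row leads: C's best replies are T→Y, M→Z, B→X; Row's induced payoffs 15, 2, 1; outcome (T, Y), payoffs (15, 13).
If C leads: Row's best replies are W→M, X→M, Y→T, Z→T; C's induced payoffs 14, 2, 13, 4; outcome (M, W), payoffs (6, 14).
Row gets 15 moving first and 6 moving second, so Row prefers to move first.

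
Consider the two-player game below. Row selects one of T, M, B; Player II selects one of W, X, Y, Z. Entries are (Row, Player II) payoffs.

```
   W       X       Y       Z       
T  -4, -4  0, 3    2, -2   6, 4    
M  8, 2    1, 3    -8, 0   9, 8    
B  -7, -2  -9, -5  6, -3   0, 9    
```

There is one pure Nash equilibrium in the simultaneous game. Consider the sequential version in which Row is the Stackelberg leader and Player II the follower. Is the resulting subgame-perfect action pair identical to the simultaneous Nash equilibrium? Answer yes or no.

yes

Player II best-responds to each possible Row move:
- T: Player II compares -4, 3, -2, 4 and picks Z; Row would get 6.
- M: Player II compares 2, 3, 0, 8 and picks Z; Row would get 9.
- B: Player II compares -2, -5, -3, 9 and picks Z; Row would get 0.
Maximizing over 6, 9, 0, Row chooses M. Subgame-perfect outcome: (M, Z) with payoffs (9, 8).
Now find the simultaneous Nash equilibrium.
Row's best replies: W→M; X→M; Y→B; Z→M.
Player II's best replies: T→Z; M→Z; B→Z.
The unique mutual best reply is (M, Z), giving (9, 8).
Sequential outcome (M, Z) coincides with the Nash profile (M, Z).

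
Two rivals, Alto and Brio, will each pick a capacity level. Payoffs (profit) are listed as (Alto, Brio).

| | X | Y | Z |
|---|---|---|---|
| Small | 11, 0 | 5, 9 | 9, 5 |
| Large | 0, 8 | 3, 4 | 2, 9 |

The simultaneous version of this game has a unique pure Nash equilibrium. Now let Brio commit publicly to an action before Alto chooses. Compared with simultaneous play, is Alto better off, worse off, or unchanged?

Backward induction with Brio moving first.
- X: BR = Small, leader payoff 0.
- Y: BR = Small, leader payoff 9.
- Z: BR = Small, leader payoff 5.
Among 0, 9, 5, the best is 9 at Y. Subgame-perfect outcome: (Small, Y) with payoffs (5, 9).
For the simultaneous game, intersect best replies.
Alto's best replies: X→Small; Y→Small; Z→Small.
Brio's best replies: Small→Y; Large→Z.
The unique mutual best reply is (Small, Y), giving (5, 9).
Alto earns 5 sequentially versus 5 at the Nash outcome: unchanged.

unchanged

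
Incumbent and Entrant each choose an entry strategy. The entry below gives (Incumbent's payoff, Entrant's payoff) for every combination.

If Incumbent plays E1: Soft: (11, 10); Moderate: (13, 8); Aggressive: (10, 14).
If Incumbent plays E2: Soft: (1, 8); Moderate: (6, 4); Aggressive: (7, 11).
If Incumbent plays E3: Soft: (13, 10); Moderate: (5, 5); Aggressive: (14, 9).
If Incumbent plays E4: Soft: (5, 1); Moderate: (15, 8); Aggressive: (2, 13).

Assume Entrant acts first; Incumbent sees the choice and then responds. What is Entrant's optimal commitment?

Soft

Backward induction with Entrant moving first.
- Soft → Incumbent plays E3 (best of 11, 1, 13, 5); Entrant gets 10.
- Moderate → Incumbent plays E4 (best of 13, 6, 5, 15); Entrant gets 8.
- Aggressive → Incumbent plays E3 (best of 10, 7, 14, 2); Entrant gets 9.
Maximizing over 10, 8, 9, Entrant chooses Soft. Subgame-perfect outcome: (E3, Soft) with payoffs (13, 10).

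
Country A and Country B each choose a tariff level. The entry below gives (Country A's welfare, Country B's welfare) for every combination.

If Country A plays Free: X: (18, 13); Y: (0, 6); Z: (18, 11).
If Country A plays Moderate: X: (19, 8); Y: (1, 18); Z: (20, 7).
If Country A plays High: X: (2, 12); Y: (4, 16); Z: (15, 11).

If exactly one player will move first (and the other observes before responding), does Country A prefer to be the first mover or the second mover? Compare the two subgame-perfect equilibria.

first

If Country A leads: Country B's best replies are Free→X, Moderate→Y, High→Y; Country A's induced payoffs 18, 1, 4; outcome (Free, X), payoffs (18, 13).
If Country B leads: Country A's best replies are X→Moderate, Y→High, Z→Moderate; Country B's induced payoffs 8, 16, 7; outcome (High, Y), payoffs (4, 16).
Country A gets 18 moving first and 4 moving second, so Country A prefers to move first.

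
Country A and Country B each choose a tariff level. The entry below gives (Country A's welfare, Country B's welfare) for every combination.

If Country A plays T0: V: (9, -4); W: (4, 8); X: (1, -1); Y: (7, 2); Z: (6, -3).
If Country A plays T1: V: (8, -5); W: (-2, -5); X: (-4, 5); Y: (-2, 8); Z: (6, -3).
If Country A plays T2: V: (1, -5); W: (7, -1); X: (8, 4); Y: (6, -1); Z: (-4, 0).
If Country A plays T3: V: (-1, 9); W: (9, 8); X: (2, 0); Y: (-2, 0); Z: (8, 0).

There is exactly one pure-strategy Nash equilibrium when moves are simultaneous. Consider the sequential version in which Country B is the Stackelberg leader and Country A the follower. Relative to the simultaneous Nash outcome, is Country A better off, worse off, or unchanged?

better off

Backward induction with Country B moving first.
- V → Country A plays T0 (best of 9, 8, 1, -1); Country B gets -4.
- W → Country A plays T3 (best of 4, -2, 7, 9); Country B gets 8.
- X → Country A plays T2 (best of 1, -4, 8, 2); Country B gets 4.
- Y → Country A plays T0 (best of 7, -2, 6, -2); Country B gets 2.
- Z → Country A plays T3 (best of 6, 6, -4, 8); Country B gets 0.
Country B's induced payoffs are -4, 8, 4, 2, 0, so Country B commits to W. Subgame-perfect outcome: (T3, W) with payoffs (9, 8).
Now find the simultaneous Nash equilibrium.
Country A's best replies: V→T0; W→T3; X→T2; Y→T0; Z→T3.
Country B's best replies: T0→W; T1→Y; T2→X; T3→V.
The unique mutual best reply is (T2, X), giving (8, 4).
Country A earns 9 sequentially versus 8 at the Nash outcome: better off.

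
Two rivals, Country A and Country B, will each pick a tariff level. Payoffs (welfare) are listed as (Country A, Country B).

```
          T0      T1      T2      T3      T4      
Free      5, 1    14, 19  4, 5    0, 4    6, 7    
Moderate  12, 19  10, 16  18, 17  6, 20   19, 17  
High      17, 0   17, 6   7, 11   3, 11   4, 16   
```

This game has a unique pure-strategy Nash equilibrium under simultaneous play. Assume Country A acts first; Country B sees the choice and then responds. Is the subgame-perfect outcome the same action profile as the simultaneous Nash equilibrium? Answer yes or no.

no

Country B best-responds to each possible Country A move:
- Free: Country B compares 1, 19, 5, 4, 7 and picks T1; Country A would get 14.
- Moderate: Country B compares 19, 16, 17, 20, 17 and picks T3; Country A would get 6.
- High: Country B compares 0, 6, 11, 11, 16 and picks T4; Country A would get 4.
Maximizing over 14, 6, 4, Country A chooses Free. Subgame-perfect outcome: (Free, T1) with payoffs (14, 19).
Now find the simultaneous Nash equilibrium.
Country A's best replies: T0→High; T1→High; T2→Moderate; T3→Moderate; T4→Moderate.
Country B's best replies: Free→T1; Moderate→T3; High→T4.
Only (Moderate, T3) has each player best-responding; Nash payoffs (6, 20).
Sequential outcome (Free, T1) differs from the Nash profile (Moderate, T3).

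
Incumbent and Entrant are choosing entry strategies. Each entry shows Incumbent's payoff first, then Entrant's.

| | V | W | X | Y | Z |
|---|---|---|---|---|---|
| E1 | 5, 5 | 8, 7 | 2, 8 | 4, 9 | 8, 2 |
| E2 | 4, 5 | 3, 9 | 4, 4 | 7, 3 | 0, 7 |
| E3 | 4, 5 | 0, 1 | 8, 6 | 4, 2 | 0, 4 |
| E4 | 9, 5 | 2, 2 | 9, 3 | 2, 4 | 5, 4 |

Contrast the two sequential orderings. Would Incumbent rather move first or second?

If Incumbent leads: Entrant's best replies are E1→Y, E2→W, E3→X, E4→V; Incumbent's induced payoffs 4, 3, 8, 9; outcome (E4, V), payoffs (9, 5).
If Entrant leads: Incumbent's best replies are V→E4, W→E1, X→E4, Y→E2, Z→E1; Entrant's induced payoffs 5, 7, 3, 3, 2; outcome (E1, W), payoffs (8, 7).
Incumbent gets 9 moving first and 8 moving second, so Incumbent prefers to move first.

first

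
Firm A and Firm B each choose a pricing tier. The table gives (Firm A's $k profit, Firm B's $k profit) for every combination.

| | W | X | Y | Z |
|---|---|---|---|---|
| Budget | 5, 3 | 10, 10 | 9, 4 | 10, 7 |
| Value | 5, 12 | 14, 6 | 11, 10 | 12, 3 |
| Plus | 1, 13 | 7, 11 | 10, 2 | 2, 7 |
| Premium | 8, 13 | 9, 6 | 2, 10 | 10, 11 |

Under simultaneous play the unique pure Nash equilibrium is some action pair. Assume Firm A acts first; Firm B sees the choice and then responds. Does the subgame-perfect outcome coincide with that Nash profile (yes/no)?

Work backward from Firm B's decision.
- Budget: Firm B compares 3, 10, 4, 7 and picks X; Firm A would get 10.
- Value: Firm B compares 12, 6, 10, 3 and picks W; Firm A would get 5.
- Plus: Firm B compares 13, 11, 2, 7 and picks W; Firm A would get 1.
- Premium: Firm B compares 13, 6, 10, 11 and picks W; Firm A would get 8.
Among 10, 5, 1, 8, the best is 10 at Budget. Subgame-perfect outcome: (Budget, X) with payoffs (10, 10).
Now find the simultaneous Nash equilibrium.
Firm A's best replies: W→Premium; X→Value; Y→Value; Z→Value.
Firm B's best replies: Budget→X; Value→W; Plus→W; Premium→W.
Only (Premium, W) has each player best-responding; Nash payoffs (8, 13).
Sequential outcome (Budget, X) differs from the Nash profile (Premium, W).

no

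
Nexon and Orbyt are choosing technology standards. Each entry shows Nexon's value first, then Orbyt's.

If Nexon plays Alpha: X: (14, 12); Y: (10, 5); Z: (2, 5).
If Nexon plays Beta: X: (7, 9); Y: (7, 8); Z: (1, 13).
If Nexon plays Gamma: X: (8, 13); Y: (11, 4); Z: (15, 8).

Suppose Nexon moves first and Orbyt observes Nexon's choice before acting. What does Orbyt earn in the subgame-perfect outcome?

Work backward from Orbyt's decision.
- Alpha: BR = X, leader payoff 14.
- Beta: BR = Z, leader payoff 1.
- Gamma: BR = X, leader payoff 8.
Among 14, 1, 8, the best is 14 at Alpha. Subgame-perfect outcome: (Alpha, X) with payoffs (14, 12).

12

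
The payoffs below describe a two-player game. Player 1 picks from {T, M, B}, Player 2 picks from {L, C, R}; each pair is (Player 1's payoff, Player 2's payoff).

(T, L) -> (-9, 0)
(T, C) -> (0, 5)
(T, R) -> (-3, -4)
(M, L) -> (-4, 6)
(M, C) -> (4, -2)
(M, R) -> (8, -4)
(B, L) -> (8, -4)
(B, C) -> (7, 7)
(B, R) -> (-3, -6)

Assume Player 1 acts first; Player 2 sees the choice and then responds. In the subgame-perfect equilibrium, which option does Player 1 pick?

B

Player 2 best-responds to each possible Player 1 move:
- T → Player 2 plays C (best of 0, 5, -4); Player 1 gets 0.
- M → Player 2 plays L (best of 6, -2, -4); Player 1 gets -4.
- B → Player 2 plays C (best of -4, 7, -6); Player 1 gets 7.
Maximizing over 0, -4, 7, Player 1 chooses B. Subgame-perfect outcome: (B, C) with payoffs (7, 7).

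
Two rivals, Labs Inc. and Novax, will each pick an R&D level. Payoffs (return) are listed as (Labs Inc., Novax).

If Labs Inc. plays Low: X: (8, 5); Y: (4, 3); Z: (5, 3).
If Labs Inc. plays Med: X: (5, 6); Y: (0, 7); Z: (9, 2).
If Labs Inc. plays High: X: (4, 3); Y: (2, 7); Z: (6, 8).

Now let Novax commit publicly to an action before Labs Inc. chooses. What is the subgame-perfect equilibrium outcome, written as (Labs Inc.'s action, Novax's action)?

Labs Inc. best-responds to each possible Novax move:
- X: Labs Inc. compares 8, 5, 4 and picks Low; Novax would get 5.
- Y: Labs Inc. compares 4, 0, 2 and picks Low; Novax would get 3.
- Z: Labs Inc. compares 5, 9, 6 and picks Med; Novax would get 2.
Maximizing over 5, 3, 2, Novax chooses X. Subgame-perfect outcome: (Low, X) with payoffs (8, 5).

(Low, X)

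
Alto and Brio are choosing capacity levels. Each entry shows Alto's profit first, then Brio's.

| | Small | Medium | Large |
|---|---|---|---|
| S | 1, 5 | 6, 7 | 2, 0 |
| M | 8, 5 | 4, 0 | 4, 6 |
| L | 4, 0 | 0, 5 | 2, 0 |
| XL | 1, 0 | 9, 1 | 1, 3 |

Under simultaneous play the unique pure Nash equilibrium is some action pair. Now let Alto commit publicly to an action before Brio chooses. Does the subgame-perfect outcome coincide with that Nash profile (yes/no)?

Work backward from Brio's decision.
- S → Brio plays Medium (best of 5, 7, 0); Alto gets 6.
- M → Brio plays Large (best of 5, 0, 6); Alto gets 4.
- L → Brio plays Medium (best of 0, 5, 0); Alto gets 0.
- XL → Brio plays Large (best of 0, 1, 3); Alto gets 1.
Among 6, 4, 0, 1, the best is 6 at S. Subgame-perfect outcome: (S, Medium) with payoffs (6, 7).
Under simultaneous play:
Alto's best replies: Small→M; Medium→XL; Large→M.
Brio's best replies: S→Medium; M→Large; L→Medium; XL→Large.
The unique mutual best reply is (M, Large), giving (4, 6).
Sequential outcome (S, Medium) differs from the Nash profile (M, Large).

no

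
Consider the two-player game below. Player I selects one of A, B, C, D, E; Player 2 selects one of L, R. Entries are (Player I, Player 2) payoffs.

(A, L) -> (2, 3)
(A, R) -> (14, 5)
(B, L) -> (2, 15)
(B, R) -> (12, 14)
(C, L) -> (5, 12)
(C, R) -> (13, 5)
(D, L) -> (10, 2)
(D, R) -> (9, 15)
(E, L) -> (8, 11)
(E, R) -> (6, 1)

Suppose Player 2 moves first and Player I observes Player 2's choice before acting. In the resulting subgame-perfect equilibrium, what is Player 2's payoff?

Work backward from Player I's decision.
- L: Player I compares 2, 2, 5, 10, 8 and picks D; Player 2 would get 2.
- R: Player I compares 14, 12, 13, 9, 6 and picks A; Player 2 would get 5.
Among 2, 5, the best is 5 at R. Subgame-perfect outcome: (A, R) with payoffs (14, 5).

5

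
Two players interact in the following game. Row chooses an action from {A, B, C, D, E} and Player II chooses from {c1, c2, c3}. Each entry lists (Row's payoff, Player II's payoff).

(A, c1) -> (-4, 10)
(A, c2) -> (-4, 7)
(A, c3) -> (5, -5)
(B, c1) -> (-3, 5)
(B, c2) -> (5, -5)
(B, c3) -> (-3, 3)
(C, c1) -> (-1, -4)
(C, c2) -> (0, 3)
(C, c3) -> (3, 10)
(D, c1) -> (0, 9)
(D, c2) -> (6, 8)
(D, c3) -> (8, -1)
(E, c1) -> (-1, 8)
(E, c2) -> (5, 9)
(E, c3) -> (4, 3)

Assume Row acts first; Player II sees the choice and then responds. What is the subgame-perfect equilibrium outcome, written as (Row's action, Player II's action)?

(E, c2)

Work backward from Player II's decision.
- A: Player II compares 10, 7, -5 and picks c1; Row would get -4.
- B: Player II compares 5, -5, 3 and picks c1; Row would get -3.
- C: Player II compares -4, 3, 10 and picks c3; Row would get 3.
- D: Player II compares 9, 8, -1 and picks c1; Row would get 0.
- E: Player II compares 8, 9, 3 and picks c2; Row would get 5.
Maximizing over -4, -3, 3, 0, 5, Row chooses E. Subgame-perfect outcome: (E, c2) with payoffs (5, 9).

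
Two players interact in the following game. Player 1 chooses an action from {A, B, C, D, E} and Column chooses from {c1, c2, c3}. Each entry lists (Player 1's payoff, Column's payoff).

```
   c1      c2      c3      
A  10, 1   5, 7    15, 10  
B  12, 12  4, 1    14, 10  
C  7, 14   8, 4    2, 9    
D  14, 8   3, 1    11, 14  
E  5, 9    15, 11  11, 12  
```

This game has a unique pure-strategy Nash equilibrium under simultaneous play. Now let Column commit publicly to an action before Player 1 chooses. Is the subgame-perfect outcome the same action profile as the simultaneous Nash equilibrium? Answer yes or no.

no

Player 1 best-responds to each possible Column move:
- c1: BR = D, leader payoff 8.
- c2: BR = E, leader payoff 11.
- c3: BR = A, leader payoff 10.
Maximizing over 8, 11, 10, Column chooses c2. Subgame-perfect outcome: (E, c2) with payoffs (15, 11).
For the simultaneous game, intersect best replies.
Player 1's best replies: c1→D; c2→E; c3→A.
Column's best replies: A→c3; B→c1; C→c1; D→c3; E→c3.
Only (A, c3) has each player best-responding; Nash payoffs (15, 10).
Sequential outcome (E, c2) differs from the Nash profile (A, c3).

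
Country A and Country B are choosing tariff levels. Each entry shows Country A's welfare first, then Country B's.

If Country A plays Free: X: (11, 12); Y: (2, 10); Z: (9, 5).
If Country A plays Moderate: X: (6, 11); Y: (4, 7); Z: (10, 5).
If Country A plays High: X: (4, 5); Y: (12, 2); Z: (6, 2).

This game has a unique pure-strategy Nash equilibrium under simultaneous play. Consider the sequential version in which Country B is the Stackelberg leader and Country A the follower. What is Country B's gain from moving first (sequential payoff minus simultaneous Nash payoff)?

Backward induction with Country B moving first.
- X: BR = Free, leader payoff 12.
- Y: BR = High, leader payoff 2.
- Z: BR = Moderate, leader payoff 5.
Maximizing over 12, 2, 5, Country B chooses X. Subgame-perfect outcome: (Free, X) with payoffs (11, 12).
For the simultaneous game, intersect best replies.
Country A's best replies: X→Free; Y→High; Z→Moderate.
Country B's best replies: Free→X; Moderate→X; High→X.
Only (Free, X) has each player best-responding; Nash payoffs (11, 12).
Country B's commitment gain: 12 − 12 = 0.

0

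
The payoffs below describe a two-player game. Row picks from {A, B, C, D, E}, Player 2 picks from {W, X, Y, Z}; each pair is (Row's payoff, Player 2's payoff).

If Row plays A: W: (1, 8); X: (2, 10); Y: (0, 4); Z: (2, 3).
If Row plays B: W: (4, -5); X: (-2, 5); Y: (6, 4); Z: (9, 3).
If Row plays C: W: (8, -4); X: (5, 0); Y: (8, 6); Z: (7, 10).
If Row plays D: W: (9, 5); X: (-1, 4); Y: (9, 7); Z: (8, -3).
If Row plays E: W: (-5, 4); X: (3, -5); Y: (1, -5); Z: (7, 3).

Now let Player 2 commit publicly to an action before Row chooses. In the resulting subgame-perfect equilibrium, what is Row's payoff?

Work backward from Row's decision.
- W: Row compares 1, 4, 8, 9, -5 and picks D; Player 2 would get 5.
- X: Row compares 2, -2, 5, -1, 3 and picks C; Player 2 would get 0.
- Y: Row compares 0, 6, 8, 9, 1 and picks D; Player 2 would get 7.
- Z: Row compares 2, 9, 7, 8, 7 and picks B; Player 2 would get 3.
Maximizing over 5, 0, 7, 3, Player 2 chooses Y. Subgame-perfect outcome: (D, Y) with payoffs (9, 7).

9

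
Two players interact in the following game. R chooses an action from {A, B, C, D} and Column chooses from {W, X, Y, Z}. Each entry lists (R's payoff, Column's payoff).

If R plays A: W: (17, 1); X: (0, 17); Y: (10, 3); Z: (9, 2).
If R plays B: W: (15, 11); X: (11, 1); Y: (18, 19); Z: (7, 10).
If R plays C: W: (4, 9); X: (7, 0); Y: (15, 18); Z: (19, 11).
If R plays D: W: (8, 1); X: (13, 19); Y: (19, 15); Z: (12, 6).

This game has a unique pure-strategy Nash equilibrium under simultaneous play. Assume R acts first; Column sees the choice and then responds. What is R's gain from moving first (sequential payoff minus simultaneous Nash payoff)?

5

Work backward from Column's decision.
- A: BR = X, leader payoff 0.
- B: BR = Y, leader payoff 18.
- C: BR = Y, leader payoff 15.
- D: BR = X, leader payoff 13.
Maximizing over 0, 18, 15, 13, R chooses B. Subgame-perfect outcome: (B, Y) with payoffs (18, 19).
Now find the simultaneous Nash equilibrium.
R's best replies: W→A; X→D; Y→D; Z→C.
Column's best replies: A→X; B→Y; C→Y; D→X.
The unique mutual best reply is (D, X), giving (13, 19).
R's commitment gain: 18 − 13 = 5.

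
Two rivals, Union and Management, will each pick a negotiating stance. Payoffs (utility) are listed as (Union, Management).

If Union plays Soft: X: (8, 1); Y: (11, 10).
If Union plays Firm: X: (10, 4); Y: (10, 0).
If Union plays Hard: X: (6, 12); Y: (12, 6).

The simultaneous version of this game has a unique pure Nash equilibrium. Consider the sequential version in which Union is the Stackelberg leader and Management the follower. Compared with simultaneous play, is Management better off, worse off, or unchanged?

Backward induction with Union moving first.
- Soft: Management compares 1, 10 and picks Y; Union would get 11.
- Firm: Management compares 4, 0 and picks X; Union would get 10.
- Hard: Management compares 12, 6 and picks X; Union would get 6.
Union's induced payoffs are 11, 10, 6, so Union commits to Soft. Subgame-perfect outcome: (Soft, Y) with payoffs (11, 10).
Now find the simultaneous Nash equilibrium.
Union's best replies: X→Firm; Y→Hard.
Management's best replies: Soft→Y; Firm→X; Hard→X.
The unique mutual best reply is (Firm, X), giving (10, 4).
Management earns 10 sequentially versus 4 at the Nash outcome: better off.

better off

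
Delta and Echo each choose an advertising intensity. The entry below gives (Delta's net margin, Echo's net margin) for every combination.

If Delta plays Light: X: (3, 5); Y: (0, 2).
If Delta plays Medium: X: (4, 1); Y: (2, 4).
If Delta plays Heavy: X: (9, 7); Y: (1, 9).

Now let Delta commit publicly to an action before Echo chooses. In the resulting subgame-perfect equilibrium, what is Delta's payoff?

3

Solve by backward induction (Delta leads).
- Light: BR = X, leader payoff 3.
- Medium: BR = Y, leader payoff 2.
- Heavy: BR = Y, leader payoff 1.
Maximizing over 3, 2, 1, Delta chooses Light. Subgame-perfect outcome: (Light, X) with payoffs (3, 5).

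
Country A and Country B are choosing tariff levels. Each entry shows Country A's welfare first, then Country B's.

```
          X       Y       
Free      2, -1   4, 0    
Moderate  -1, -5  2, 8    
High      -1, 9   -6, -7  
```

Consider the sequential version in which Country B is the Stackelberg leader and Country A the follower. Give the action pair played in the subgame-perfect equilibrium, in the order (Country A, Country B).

Backward induction with Country B moving first.
- X: Country A compares 2, -1, -1 and picks Free; Country B would get -1.
- Y: Country A compares 4, 2, -6 and picks Free; Country B would get 0.
Maximizing over -1, 0, Country B chooses Y. Subgame-perfect outcome: (Free, Y) with payoffs (4, 0).

(Free, Y)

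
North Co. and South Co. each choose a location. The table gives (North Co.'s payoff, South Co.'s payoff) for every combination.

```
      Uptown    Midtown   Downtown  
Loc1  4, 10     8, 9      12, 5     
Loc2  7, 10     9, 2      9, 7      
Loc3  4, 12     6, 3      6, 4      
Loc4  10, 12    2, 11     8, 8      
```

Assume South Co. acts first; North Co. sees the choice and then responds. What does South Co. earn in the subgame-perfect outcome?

12

Solve by backward induction (South Co. leads).
- Uptown → North Co. plays Loc4 (best of 4, 7, 4, 10); South Co. gets 12.
- Midtown → North Co. plays Loc2 (best of 8, 9, 6, 2); South Co. gets 2.
- Downtown → North Co. plays Loc1 (best of 12, 9, 6, 8); South Co. gets 5.
South Co.'s induced payoffs are 12, 2, 5, so South Co. commits to Uptown. Subgame-perfect outcome: (Loc4, Uptown) with payoffs (10, 12).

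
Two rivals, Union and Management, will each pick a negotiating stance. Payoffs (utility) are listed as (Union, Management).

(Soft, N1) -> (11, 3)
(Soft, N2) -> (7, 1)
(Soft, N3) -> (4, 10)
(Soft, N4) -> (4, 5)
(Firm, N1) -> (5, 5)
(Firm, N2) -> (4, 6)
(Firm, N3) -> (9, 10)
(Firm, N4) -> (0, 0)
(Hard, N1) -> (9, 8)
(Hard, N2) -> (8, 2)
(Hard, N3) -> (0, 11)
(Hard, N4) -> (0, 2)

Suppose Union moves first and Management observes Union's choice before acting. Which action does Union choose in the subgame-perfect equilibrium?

Work backward from Management's decision.
- Soft: BR = N3, leader payoff 4.
- Firm: BR = N3, leader payoff 9.
- Hard: BR = N3, leader payoff 0.
Maximizing over 4, 9, 0, Union chooses Firm. Subgame-perfect outcome: (Firm, N3) with payoffs (9, 10).

Firm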